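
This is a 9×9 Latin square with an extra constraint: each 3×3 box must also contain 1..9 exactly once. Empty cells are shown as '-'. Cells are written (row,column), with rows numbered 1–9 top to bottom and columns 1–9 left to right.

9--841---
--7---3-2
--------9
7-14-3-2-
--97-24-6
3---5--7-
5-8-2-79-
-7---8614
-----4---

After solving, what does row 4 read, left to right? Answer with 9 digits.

(1,7) = 5: row 1 has {1,4,8,9}; col 7 has {3,4,6,7}; box has {2,3,9} → only 5 remains.
(1,8) = 6: row 1 has {1,4,5,8,9}; col 8 has {1,2,7,9}; box has {2,3,5,9} → only 6 remains.
(1,9) = 7: row 1 has {1,4,5,6,8,9}; col 9 has {2,4,6,9}; box has {2,3,5,6,9} → only 7 remains.
(5,1) = 8: row 5 has {2,4,6,7,9}; col 1 has {3,5,7,9}; box has {1,3,7,9} → only 8 remains.
(5,2) = 5: row 5 has {2,4,6,7,8,9}; col 2 has {7}; box has {1,3,7,8,9} → only 5 remains.
(5,5) = 1: row 5 has {2,4,5,6,7,8,9}; col 5 has {2,4,5}; box has {2,3,4,5,7} → only 1 remains.
(5,8) = 3: row 5 has {1,2,4,5,6,7,8,9}; col 8 has {1,2,6,7,9}; box has {2,4,6,7} → only 3 remains.
(7,6) = 6: row 7 has {2,5,7,8,9}; col 6 has {1,2,3,4,8}; box has {2,4,8} → only 6 remains.
(7,9) = 3: row 7 has {2,5,6,7,8,9}; col 9 has {2,4,6,7,9}; box has {1,4,6,7,9} → only 3 remains.
(8,1) = 2: row 8 has {1,4,6,7,8}; col 1 has {3,5,7,8,9}; box has {5,7,8} → only 2 remains.
(8,3) = 3: row 8 has {1,2,4,6,7,8}; col 3 has {1,7,8,9}; box has {2,5,7,8} → only 3 remains.
(8,5) = 9: row 8 has {1,2,3,4,6,7,8}; col 5 has {1,2,4,5}; box has {2,4,6,8} → only 9 remains.
(9,3) = 6: row 9 has {4}; col 3 has {1,3,7,8,9}; box has {2,3,5,7,8} → only 6 remains.
(1,3) = 2: row 1 has {1,4,5,6,7,8,9}; col 3 has {1,3,6,7,8,9}; box has {7,9} → only 2 remains.
(2,5) = 6: row 2 has {2,3,7}; col 5 has {1,2,4,5,9}; box has {1,4,8} → only 6 remains.
(4,2) = 6: row 4 has {1,2,3,4,7}; col 2 has {5,7}; box has {1,3,5,7,8,9} → only 6 remains.
(4,5) = 8: row 4 has {1,2,3,4,6,7}; col 5 has {1,2,4,5,6,9}; box has {1,2,3,4,5,7} → only 8 remains.
(4,7) = 9: row 4 has {1,2,3,4,6,7,8}; col 7 has {3,4,5,6,7}; box has {2,3,4,6,7} → only 9 remains.
(4,9) = 5: row 4 has {1,2,3,4,6,7,8,9}; col 9 has {2,3,4,6,7,9}; box has {2,3,4,6,7,9} → only 5 remains.

761483925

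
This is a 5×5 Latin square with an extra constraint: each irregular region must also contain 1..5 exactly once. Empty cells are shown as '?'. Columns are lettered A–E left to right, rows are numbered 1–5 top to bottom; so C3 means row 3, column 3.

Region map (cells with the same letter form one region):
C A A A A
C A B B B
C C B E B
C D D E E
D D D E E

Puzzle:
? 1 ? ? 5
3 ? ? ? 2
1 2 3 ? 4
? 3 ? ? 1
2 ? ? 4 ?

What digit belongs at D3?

A1 = 4: row 1 has {1,5}; col 1 has {1,2,3}; region has {1,2,3} → only 4 remains.
C1 = 2: row 1 has {1,4,5}; col 3 has {3}; region has {1,5} → only 2 remains.
D1 = 3: row 1 has {1,2,4,5}; col 4 has {4}; region has {1,2,5} → only 3 remains.
B2 = 4: row 2 has {2,3}; col 2 has {1,2,3}; region has {1,2,3,5} → only 4 remains.
D3 = 5: row 3 has {1,2,3,4}; col 4 has {3,4}; region has {1,4} → only 5 remains.

5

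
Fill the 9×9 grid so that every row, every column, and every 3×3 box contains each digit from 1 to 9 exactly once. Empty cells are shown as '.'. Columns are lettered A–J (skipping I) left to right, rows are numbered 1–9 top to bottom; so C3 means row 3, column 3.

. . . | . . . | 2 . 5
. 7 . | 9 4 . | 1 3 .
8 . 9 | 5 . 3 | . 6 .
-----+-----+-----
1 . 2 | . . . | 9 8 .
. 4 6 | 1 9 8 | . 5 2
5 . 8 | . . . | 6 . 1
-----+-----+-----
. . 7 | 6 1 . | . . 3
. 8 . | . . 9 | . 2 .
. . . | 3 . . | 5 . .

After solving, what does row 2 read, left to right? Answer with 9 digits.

275946138

C2 = 5: row 2 has {1,3,4,7,9}; col 3 has {2,6,7,8,9}; box has {7,8,9} → only 5 remains.
J2 = 8: row 2 has {1,3,4,5,7,9}; col 9 has {1,2,3,5}; box has {1,2,3,5,6} → only 8 remains.
B4 = 3: row 4 has {1,2,8,9}; col 2 has {4,7,8}; box has {1,2,4,5,6,8} → only 3 remains.
A5 = 7: row 5 has {1,2,4,5,6,8,9}; col 1 has {1,5,8}; box has {1,2,3,4,5,6,8} → only 7 remains.
G5 = 3: row 5 has {1,2,4,5,6,7,8,9}; col 7 has {1,2,5,6,9}; box has {1,2,5,6,8,9} → only 3 remains.
B6 = 9: row 6 has {1,5,6,8}; col 2 has {3,4,7,8}; box has {1,2,3,4,5,6,7,8} → only 9 remains.
H1 = 9: in row 1, 9 can only go here (every other open cell in that row sees a 9).
H7 = 4: row 7 has {1,3,6,7}; col 8 has {2,3,5,6,8,9}; box has {2,3,5} → only 4 remains.
G8 = 7: row 8 has {2,8,9}; col 7 has {1,2,3,5,6,9}; box has {2,3,4,5} → only 7 remains.
J8 = 6: row 8 has {2,7,8,9}; col 9 has {1,2,3,5,8}; box has {2,3,4,5,7} → only 6 remains.
H9 = 1: row 9 has {3,5}; col 8 has {2,3,4,5,6,8,9}; box has {2,3,4,5,6,7} → only 1 remains.
J9 = 9: row 9 has {1,3,5}; col 9 has {1,2,3,5,6,8}; box has {1,2,3,4,5,6,7} → only 9 remains.
G3 = 4: row 3 has {3,5,6,8,9}; col 7 has {1,2,3,5,6,7,9}; box has {1,2,3,5,6,8,9} → only 4 remains.
J3 = 7: row 3 has {3,4,5,6,8,9}; col 9 has {1,2,3,5,6,8,9}; box has {1,2,3,4,5,6,8,9} → only 7 remains.
J4 = 4: row 4 has {1,2,3,8,9}; col 9 has {1,2,3,5,6,7,8,9}; box has {1,2,3,5,6,8,9} → only 4 remains.
H6 = 7: row 6 has {1,5,6,8,9}; col 8 has {1,2,3,4,5,6,8,9}; box has {1,2,3,4,5,6,8,9} → only 7 remains.
G7 = 8: row 7 has {1,3,4,6,7}; col 7 has {1,2,3,4,5,6,7,9}; box has {1,2,3,4,5,6,7,9} → only 8 remains.
D8 = 4: row 8 has {2,6,7,8,9}; col 4 has {1,3,5,6,9}; box has {1,3,6,9} → only 4 remains.
E8 = 5: row 8 has {2,4,6,7,8,9}; col 5 has {1,4,9}; box has {1,3,4,6,9} → only 5 remains.
C9 = 4: row 9 has {1,3,5,9}; col 3 has {2,5,6,7,8,9}; box has {7,8} → only 4 remains.
E3 = 2: row 3 has {3,4,5,6,7,8,9}; col 5 has {1,4,5,9}; box has {3,4,5,9} → only 2 remains.
D4 = 7: row 4 has {1,2,3,4,8,9}; col 4 has {1,3,4,5,6,9}; box has {1,8,9} → only 7 remains.
E4 = 6: row 4 has {1,2,3,4,7,8,9}; col 5 has {1,2,4,5,9}; box has {1,7,8,9} → only 6 remains.
F4 = 5: row 4 has {1,2,3,4,6,7,8,9}; col 6 has {3,8,9}; box has {1,6,7,8,9} → only 5 remains.
D6 = 2: row 6 has {1,5,6,7,8,9}; col 4 has {1,3,4,5,6,7,9}; box has {1,5,6,7,8,9} → only 2 remains.
E6 = 3: row 6 has {1,2,5,6,7,8,9}; col 5 has {1,2,4,5,6,9}; box has {1,2,5,6,7,8,9} → only 3 remains.
F6 = 4: row 6 has {1,2,3,5,6,7,8,9}; col 6 has {3,5,8,9}; box has {1,2,3,5,6,7,8,9} → only 4 remains.
F7 = 2: row 7 has {1,3,4,6,7,8}; col 6 has {3,4,5,8,9}; box has {1,3,4,5,6,9} → only 2 remains.
A8 = 3: row 8 has {2,4,5,6,7,8,9}; col 1 has {1,5,7,8}; box has {4,7,8} → only 3 remains.
C8 = 1: row 8 has {2,3,4,5,6,7,8,9}; col 3 has {2,4,5,6,7,8,9}; box has {3,4,7,8} → only 1 remains.
F9 = 7: row 9 has {1,3,4,5,9}; col 6 has {2,3,4,5,8,9}; box has {1,2,3,4,5,6,9} → only 7 remains.
C1 = 3: row 1 has {2,5,9}; col 3 has {1,2,4,5,6,7,8,9}; box has {5,7,8,9} → only 3 remains.
D1 = 8: row 1 has {2,3,5,9}; col 4 has {1,2,3,4,5,6,7,9}; box has {2,3,4,5,9} → only 8 remains.
E1 = 7: row 1 has {2,3,5,8,9}; col 5 has {1,2,3,4,5,6,9}; box has {2,3,4,5,8,9} → only 7 remains.
F2 = 6: row 2 has {1,3,4,5,7,8,9}; col 6 has {2,3,4,5,7,8,9}; box has {2,3,4,5,7,8,9} → only 6 remains.
B3 = 1: row 3 has {2,3,4,5,6,7,8,9}; col 2 has {3,4,7,8,9}; box has {3,5,7,8,9} → only 1 remains.
A7 = 9: row 7 has {1,2,3,4,6,7,8}; col 1 has {1,3,5,7,8}; box has {1,3,4,7,8} → only 9 remains.
B7 = 5: row 7 has {1,2,3,4,6,7,8,9}; col 2 has {1,3,4,7,8,9}; box has {1,3,4,7,8,9} → only 5 remains.
E9 = 8: row 9 has {1,3,4,5,7,9}; col 5 has {1,2,3,4,5,6,7,9}; box has {1,2,3,4,5,6,7,9} → only 8 remains.
B1 = 6: row 1 has {2,3,5,7,8,9}; col 2 has {1,3,4,5,7,8,9}; box has {1,3,5,7,8,9} → only 6 remains.
F1 = 1: row 1 has {2,3,5,6,7,8,9}; col 6 has {2,3,4,5,6,7,8,9}; box has {2,3,4,5,6,7,8,9} → only 1 remains.
A2 = 2: row 2 has {1,3,4,5,6,7,8,9}; col 1 has {1,3,5,7,8,9}; box has {1,3,5,6,7,8,9} → only 2 remains.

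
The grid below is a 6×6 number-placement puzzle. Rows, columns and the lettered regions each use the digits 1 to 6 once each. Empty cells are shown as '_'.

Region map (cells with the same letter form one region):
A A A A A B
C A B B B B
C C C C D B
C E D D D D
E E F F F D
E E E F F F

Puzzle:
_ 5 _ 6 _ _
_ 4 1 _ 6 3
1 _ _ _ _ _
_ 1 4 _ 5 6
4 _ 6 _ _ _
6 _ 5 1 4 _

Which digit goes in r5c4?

r6c6 = 2: row 6 has {1,4,5,6}; col 6 has {3,6}; region has {1,4,6} → only 2 remains.
r1c6 = 4: row 1 has {5,6}; col 6 has {2,3,6}; region has {1,3,6} → only 4 remains.
r3c6 = 5: row 3 has {1}; col 6 has {2,3,4,6}; region has {1,3,4,6} → only 5 remains.
r5c5 = 3: row 5 has {4,6}; col 5 has {4,5,6}; region has {1,2,4,6} → only 3 remains.
r5c6 = 1: row 5 has {3,4,6}; col 6 has {2,3,4,5,6}; region has {4,5,6} → only 1 remains.
r6c2 = 3: row 6 has {1,2,4,5,6}; col 2 has {1,4,5}; region has {1,4,5,6} → only 3 remains.
r2c4 = 2: row 2 has {1,3,4,6}; col 4 has {1,6}; region has {1,3,4,5,6} → only 2 remains.
r3c5 = 2: row 3 has {1,5}; col 5 has {3,4,5,6}; region has {1,4,5,6} → only 2 remains.
r4c4 = 3: row 4 has {1,4,5,6}; col 4 has {1,2,6}; region has {1,2,4,5,6} → only 3 remains.
r5c2 = 2: row 5 has {1,3,4,6}; col 2 has {1,3,4,5}; region has {1,3,4,5,6} → only 2 remains.
r5c4 = 5: row 5 has {1,2,3,4,6}; col 4 has {1,2,3,6}; region has {1,2,3,4,6} → only 5 remains.

5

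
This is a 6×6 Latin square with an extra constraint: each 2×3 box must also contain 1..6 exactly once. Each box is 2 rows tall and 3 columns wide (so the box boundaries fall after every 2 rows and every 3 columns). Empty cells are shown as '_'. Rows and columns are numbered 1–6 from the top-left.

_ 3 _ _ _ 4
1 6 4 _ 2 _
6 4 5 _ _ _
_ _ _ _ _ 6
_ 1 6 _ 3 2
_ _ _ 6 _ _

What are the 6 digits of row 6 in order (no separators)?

r1c3 = 2: row 1 has {3,4}; col 3 has {4,5,6}; box has {1,3,4,6} → only 2 remains.
r3c5 = 1: row 3 has {4,5,6}; col 5 has {2,3}; box has {6} → only 1 remains.
r3c6 = 3: row 3 has {1,4,5,6}; col 6 has {2,4,6}; box has {1,6} → only 3 remains.
r4c2 = 2: row 4 has {6}; col 2 has {1,3,4,6}; box has {4,5,6} → only 2 remains.
r6c2 = 5: row 6 has {6}; col 2 has {1,2,3,4,6}; box has {1,6} → only 5 remains.
r6c3 = 3: row 6 has {5,6}; col 3 has {2,4,5,6}; box has {1,5,6} → only 3 remains.
r6c5 = 4: row 6 has {3,5,6}; col 5 has {1,2,3}; box has {2,3,6} → only 4 remains.
r6c6 = 1: row 6 has {3,4,5,6}; col 6 has {2,3,4,6}; box has {2,3,4,6} → only 1 remains.
r1c1 = 5: row 1 has {2,3,4}; col 1 has {1,6}; box has {1,2,3,4,6} → only 5 remains.
r1c4 = 1: row 1 has {2,3,4,5}; col 4 has {6}; box has {2,4} → only 1 remains.
r1c5 = 6: row 1 has {1,2,3,4,5}; col 5 has {1,2,3,4}; box has {1,2,4} → only 6 remains.
r2c6 = 5: row 2 has {1,2,4,6}; col 6 has {1,2,3,4,6}; box has {1,2,4,6} → only 5 remains.
r3c4 = 2: row 3 has {1,3,4,5,6}; col 4 has {1,6}; box has {1,3,6} → only 2 remains.
r4c1 = 3: row 4 has {2,6}; col 1 has {1,5,6}; box has {2,4,5,6} → only 3 remains.
r4c3 = 1: row 4 has {2,3,6}; col 3 has {2,3,4,5,6}; box has {2,3,4,5,6} → only 1 remains.
r4c5 = 5: row 4 has {1,2,3,6}; col 5 has {1,2,3,4,6}; box has {1,2,3,6} → only 5 remains.
r5c1 = 4: row 5 has {1,2,3,6}; col 1 has {1,3,5,6}; box has {1,3,5,6} → only 4 remains.
r5c4 = 5: row 5 has {1,2,3,4,6}; col 4 has {1,2,6}; box has {1,2,3,4,6} → only 5 remains.
r6c1 = 2: row 6 has {1,3,4,5,6}; col 1 has {1,3,4,5,6}; box has {1,3,4,5,6} → only 2 remains.

253641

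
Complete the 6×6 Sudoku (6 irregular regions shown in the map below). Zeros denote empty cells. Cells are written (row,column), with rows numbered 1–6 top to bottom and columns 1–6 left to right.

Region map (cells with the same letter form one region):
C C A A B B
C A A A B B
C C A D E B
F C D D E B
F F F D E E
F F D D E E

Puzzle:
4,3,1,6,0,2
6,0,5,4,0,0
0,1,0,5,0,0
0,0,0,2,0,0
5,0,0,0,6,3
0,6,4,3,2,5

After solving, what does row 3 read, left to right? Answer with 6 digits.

(1,5) = 5 (sole candidate).
(2,2) = 2 (sole candidate).
(2,6) = 1 (sole candidate).
(3,1) = 2: row 3 has {1,5}; col 1 has {4,5,6}; region has {1,3,4,6} → only 2 remains.
(3,3) = 3: row 3 has {1,2,5}; col 3 has {1,4,5}; region has {1,2,4,5,6} → only 3 remains.
(3,5) = 4: row 3 has {1,2,3,5}; col 5 has {2,5,6}; region has {2,3,5,6} → only 4 remains.
(3,6) = 6: row 3 has {1,2,3,4,5}; col 6 has {1,2,3,5}; region has {1,2,5} → only 6 remains.

213546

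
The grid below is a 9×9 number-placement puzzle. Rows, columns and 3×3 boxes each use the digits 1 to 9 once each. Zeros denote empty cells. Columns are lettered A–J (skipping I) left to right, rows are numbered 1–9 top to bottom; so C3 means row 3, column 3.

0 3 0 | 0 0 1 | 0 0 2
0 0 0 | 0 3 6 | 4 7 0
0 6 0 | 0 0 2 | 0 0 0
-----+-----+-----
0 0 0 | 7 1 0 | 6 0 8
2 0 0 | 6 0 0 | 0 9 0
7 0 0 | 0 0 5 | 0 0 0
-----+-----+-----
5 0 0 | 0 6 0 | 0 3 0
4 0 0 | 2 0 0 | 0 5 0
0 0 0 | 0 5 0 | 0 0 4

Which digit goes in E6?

2

H1 = 6 (hidden single in row 1).
H4 = 2 (hidden single in row 4).
E6 = 2: in row 6, 2 can only go here (every other open cell in that row sees a 2).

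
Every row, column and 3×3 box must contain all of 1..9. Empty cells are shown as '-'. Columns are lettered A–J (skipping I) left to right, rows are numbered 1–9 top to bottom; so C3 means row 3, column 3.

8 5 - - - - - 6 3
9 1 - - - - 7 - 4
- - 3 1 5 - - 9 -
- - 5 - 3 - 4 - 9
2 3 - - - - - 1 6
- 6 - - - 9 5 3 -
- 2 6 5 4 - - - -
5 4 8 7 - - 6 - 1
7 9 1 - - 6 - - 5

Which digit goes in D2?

3

C2 = 2: row 2 has {1,4,7,9}; col 3 has {1,3,5,6,8}; box has {1,3,5,8,9} → only 2 remains.
B3 = 7: row 3 has {1,3,5,9}; col 2 has {1,2,3,4,5,6,9}; box has {1,2,3,5,8,9} → only 7 remains.
A4 = 1: row 4 has {3,4,5,9}; col 1 has {2,5,7,8,9}; box has {2,3,5,6} → only 1 remains.
B4 = 8: row 4 has {1,3,4,5,9}; col 2 has {1,2,3,4,5,6,7,9}; box has {1,2,3,5,6} → only 8 remains.
G5 = 8: row 5 has {1,2,3,6}; col 7 has {4,5,6,7}; box has {1,3,4,5,6,9} → only 8 remains.
A6 = 4: row 6 has {3,5,6,9}; col 1 has {1,2,5,7,8,9}; box has {1,2,3,5,6,8} → only 4 remains.
C6 = 7: row 6 has {3,4,5,6,9}; col 3 has {1,2,3,5,6,8}; box has {1,2,3,4,5,6,8} → only 7 remains.
J6 = 2: row 6 has {3,4,5,6,7,9}; col 9 has {1,3,4,5,6,9}; box has {1,3,4,5,6,8,9} → only 2 remains.
A7 = 3: row 7 has {2,4,5,6}; col 1 has {1,2,4,5,7,8,9}; box has {1,2,4,5,6,7,8,9} → only 3 remains.
G7 = 9: row 7 has {2,3,4,5,6}; col 7 has {4,5,6,7,8}; box has {1,5,6} → only 9 remains.
H8 = 2: row 8 has {1,4,5,6,7,8}; col 8 has {1,3,6,9}; box has {1,5,6,9} → only 2 remains.
G9 = 3: row 9 has {1,5,6,7,9}; col 7 has {4,5,6,7,8,9}; box has {1,2,5,6,9} → only 3 remains.
C1 = 4: row 1 has {3,5,6,8}; col 3 has {1,2,3,5,6,7,8}; box has {1,2,3,5,7,8,9} → only 4 remains.
A3 = 6: row 3 has {1,3,5,7,9}; col 1 has {1,2,3,4,5,7,8,9}; box has {1,2,3,4,5,7,8,9} → only 6 remains.
G3 = 2: row 3 has {1,3,5,6,7,9}; col 7 has {3,4,5,6,7,8,9}; box has {3,4,6,7,9} → only 2 remains.
J3 = 8: row 3 has {1,2,3,5,6,7,9}; col 9 has {1,2,3,4,5,6,9}; box has {2,3,4,6,7,9} → only 8 remains.
H4 = 7: row 4 has {1,3,4,5,8,9}; col 8 has {1,2,3,6,9}; box has {1,2,3,4,5,6,8,9} → only 7 remains.
C5 = 9: row 5 has {1,2,3,6,8}; col 3 has {1,2,3,4,5,6,7,8}; box has {1,2,3,4,5,6,7,8} → only 9 remains.
D5 = 4: row 5 has {1,2,3,6,8,9}; col 4 has {1,5,7}; box has {3,9} → only 4 remains.
E5 = 7: row 5 has {1,2,3,4,6,8,9}; col 5 has {3,4,5}; box has {3,4,9} → only 7 remains.
F5 = 5: row 5 has {1,2,3,4,6,7,8,9}; col 6 has {6,9}; box has {3,4,7,9} → only 5 remains.
D6 = 8: row 6 has {2,3,4,5,6,7,9}; col 4 has {1,4,5,7}; box has {3,4,5,7,9} → only 8 remains.
E6 = 1: row 6 has {2,3,4,5,6,7,8,9}; col 5 has {3,4,5,7}; box has {3,4,5,7,8,9} → only 1 remains.
H7 = 8: row 7 has {2,3,4,5,6,9}; col 8 has {1,2,3,6,7,9}; box has {1,2,3,5,6,9} → only 8 remains.
J7 = 7: row 7 has {2,3,4,5,6,8,9}; col 9 has {1,2,3,4,5,6,8,9}; box has {1,2,3,5,6,8,9} → only 7 remains.
E8 = 9: row 8 has {1,2,4,5,6,7,8}; col 5 has {1,3,4,5,7}; box has {4,5,6,7} → only 9 remains.
F8 = 3: row 8 has {1,2,4,5,6,7,8,9}; col 6 has {5,6,9}; box has {4,5,6,7,9} → only 3 remains.
D9 = 2: row 9 has {1,3,5,6,7,9}; col 4 has {1,4,5,7,8}; box has {3,4,5,6,7,9} → only 2 remains.
E9 = 8: row 9 has {1,2,3,5,6,7,9}; col 5 has {1,3,4,5,7,9}; box has {2,3,4,5,6,7,9} → only 8 remains.
H9 = 4: row 9 has {1,2,3,5,6,7,8,9}; col 8 has {1,2,3,6,7,8,9}; box has {1,2,3,5,6,7,8,9} → only 4 remains.
D1 = 9: row 1 has {3,4,5,6,8}; col 4 has {1,2,4,5,7,8}; box has {1,5} → only 9 remains.
E1 = 2: row 1 has {3,4,5,6,8,9}; col 5 has {1,3,4,5,7,8,9}; box has {1,5,9} → only 2 remains.
F1 = 7: row 1 has {2,3,4,5,6,8,9}; col 6 has {3,5,6,9}; box has {1,2,5,9} → only 7 remains.
G1 = 1: row 1 has {2,3,4,5,6,7,8,9}; col 7 has {2,3,4,5,6,7,8,9}; box has {2,3,4,6,7,8,9} → only 1 remains.
E2 = 6: row 2 has {1,2,4,7,9}; col 5 has {1,2,3,4,5,7,8,9}; box has {1,2,5,7,9} → only 6 remains.
F2 = 8: row 2 has {1,2,4,6,7,9}; col 6 has {3,5,6,7,9}; box has {1,2,5,6,7,9} → only 8 remains.
H2 = 5: row 2 has {1,2,4,6,7,8,9}; col 8 has {1,2,3,4,6,7,8,9}; box has {1,2,3,4,6,7,8,9} → only 5 remains.
F3 = 4: row 3 has {1,2,3,5,6,7,8,9}; col 6 has {3,5,6,7,8,9}; box has {1,2,5,6,7,8,9} → only 4 remains.
D4 = 6: row 4 has {1,3,4,5,7,8,9}; col 4 has {1,2,4,5,7,8,9}; box has {1,3,4,5,7,8,9} → only 6 remains.
F4 = 2: row 4 has {1,3,4,5,6,7,8,9}; col 6 has {3,4,5,6,7,8,9}; box has {1,3,4,5,6,7,8,9} → only 2 remains.
F7 = 1: row 7 has {2,3,4,5,6,7,8,9}; col 6 has {2,3,4,5,6,7,8,9}; box has {2,3,4,5,6,7,8,9} → only 1 remains.
D2 = 3: row 2 has {1,2,4,5,6,7,8,9}; col 4 has {1,2,4,5,6,7,8,9}; box has {1,2,4,5,6,7,8,9} → only 3 remains.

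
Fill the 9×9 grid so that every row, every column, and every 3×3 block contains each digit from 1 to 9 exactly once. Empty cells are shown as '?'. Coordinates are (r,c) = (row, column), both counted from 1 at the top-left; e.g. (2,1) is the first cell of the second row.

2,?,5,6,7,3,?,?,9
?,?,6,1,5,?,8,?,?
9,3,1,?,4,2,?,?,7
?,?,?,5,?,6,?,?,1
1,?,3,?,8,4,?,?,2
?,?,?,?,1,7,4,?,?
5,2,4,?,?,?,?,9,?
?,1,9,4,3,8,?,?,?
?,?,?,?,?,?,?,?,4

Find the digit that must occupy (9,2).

(1,7) = 1: row 1 has {2,3,5,6,7,9}; col 7 has {4,8}; box has {7,8,9} → only 1 remains.
(1,8) = 4: row 1 has {1,2,3,5,6,7,9}; col 8 has {9}; box has {1,7,8,9} → only 4 remains.
(2,6) = 9: row 2 has {1,5,6,8}; col 6 has {2,3,4,6,7,8}; box has {1,2,3,4,5,6,7} → only 9 remains.
(2,9) = 3: row 2 has {1,5,6,8,9}; col 9 has {1,2,4,7,9}; box has {1,4,7,8,9} → only 3 remains.
(3,4) = 8: row 3 has {1,2,3,4,7,9}; col 4 has {1,4,5,6}; box has {1,2,3,4,5,6,7,9} → only 8 remains.
(5,4) = 9: row 5 has {1,2,3,4,8}; col 4 has {1,4,5,6,8}; box has {1,4,5,6,7,8} → only 9 remains.
(7,4) = 7: row 7 has {2,4,5,9}; col 4 has {1,4,5,6,8,9}; box has {3,4,8} → only 7 remains.
(7,5) = 6: row 7 has {2,4,5,7,9}; col 5 has {1,3,4,5,7,8}; box has {3,4,7,8} → only 6 remains.
(7,6) = 1: row 7 has {2,4,5,6,7,9}; col 6 has {2,3,4,6,7,8,9}; box has {3,4,6,7,8} → only 1 remains.
(7,7) = 3: row 7 has {1,2,4,5,6,7,9}; col 7 has {1,4,8}; box has {4,9} → only 3 remains.
(7,9) = 8: row 7 has {1,2,3,4,5,6,7,9}; col 9 has {1,2,3,4,7,9}; box has {3,4,9} → only 8 remains.
(9,4) = 2: row 9 has {4}; col 4 has {1,4,5,6,7,8,9}; box has {1,3,4,6,7,8} → only 2 remains.
(9,5) = 9: row 9 has {2,4}; col 5 has {1,3,4,5,6,7,8}; box has {1,2,3,4,6,7,8} → only 9 remains.
(9,6) = 5: row 9 has {2,4,9}; col 6 has {1,2,3,4,6,7,8,9}; box has {1,2,3,4,6,7,8,9} → only 5 remains.
(1,2) = 8: row 1 has {1,2,3,4,5,6,7,9}; col 2 has {1,2,3}; box has {1,2,3,5,6,9} → only 8 remains.
(2,8) = 2: row 2 has {1,3,5,6,8,9}; col 8 has {4,9}; box has {1,3,4,7,8,9} → only 2 remains.
(4,5) = 2: row 4 has {1,5,6}; col 5 has {1,3,4,5,6,7,8,9}; box has {1,4,5,6,7,8,9} → only 2 remains.
(6,4) = 3: row 6 has {1,4,7}; col 4 has {1,2,4,5,6,7,8,9}; box has {1,2,4,5,6,7,8,9} → only 3 remains.
(4,8) = 3: in row 4, 3 can only go here (every other open cell in that row sees a 3).
(6,3) = 2: in row 6, 2 can only go here (every other open cell in that row sees a 2).
(6,2) = 9: in row 6, 9 can only go here (every other open cell in that row sees a 9).
(4,7) = 9: in row 4, 9 can only go here (every other open cell in that row sees a 9).
(8,7) = 2: in row 8, 2 can only go here (every other open cell in that row sees a 2).
(9,8) = 1: in row 9, 1 can only go here (every other open cell in that row sees a 1).
(9,1) = 3: in row 9, 3 can only go here (every other open cell in that row sees a 3).
(9,3) = 8: in row 9, 8 can only go here (every other open cell in that row sees an 8).
(4,3) = 7: row 4 has {1,2,3,5,6,9}; col 3 has {1,2,3,4,5,6,8,9}; box has {1,2,3,9} → only 7 remains.
(4,2) = 4: row 4 has {1,2,3,5,6,7,9}; col 2 has {1,2,3,8,9}; box has {1,2,3,7,9} → only 4 remains.
(2,2) = 7: row 2 has {1,2,3,5,6,8,9}; col 2 has {1,2,3,4,8,9}; box has {1,2,3,5,6,8,9} → only 7 remains.
(4,1) = 8: row 4 has {1,2,3,4,5,6,7,9}; col 1 has {1,2,3,5,9}; box has {1,2,3,4,7,9} → only 8 remains.
(6,1) = 6: row 6 has {1,2,3,4,7,9}; col 1 has {1,2,3,5,8,9}; box has {1,2,3,4,7,8,9} → only 6 remains.
(6,9) = 5: row 6 has {1,2,3,4,6,7,9}; col 9 has {1,2,3,4,7,8,9}; box has {1,2,3,4,9} → only 5 remains.
(8,1) = 7: row 8 has {1,2,3,4,8,9}; col 1 has {1,2,3,5,6,8,9}; box has {1,2,3,4,5,8,9} → only 7 remains.
(8,9) = 6: row 8 has {1,2,3,4,7,8,9}; col 9 has {1,2,3,4,5,7,8,9}; box has {1,2,3,4,8,9} → only 6 remains.
(9,2) = 6: row 9 has {1,2,3,4,5,8,9}; col 2 has {1,2,3,4,7,8,9}; box has {1,2,3,4,5,7,8,9} → only 6 remains.

6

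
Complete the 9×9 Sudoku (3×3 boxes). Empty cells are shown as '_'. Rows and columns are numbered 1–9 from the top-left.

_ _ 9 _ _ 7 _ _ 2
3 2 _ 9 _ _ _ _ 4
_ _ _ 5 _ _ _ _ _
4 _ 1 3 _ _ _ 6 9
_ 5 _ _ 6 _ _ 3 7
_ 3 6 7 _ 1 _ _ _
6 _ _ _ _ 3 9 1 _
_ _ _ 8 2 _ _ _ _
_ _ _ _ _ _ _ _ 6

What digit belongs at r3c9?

r7c4 = 4: row 7 has {1,3,6,9}; col 4 has {3,5,7,8,9}; box has {2,3,8} → only 4 remains.
r9c4 = 1: row 9 has {6}; col 4 has {3,4,5,7,8,9}; box has {2,3,4,8} → only 1 remains.
r1c4 = 6: row 1 has {2,7,9}; col 4 has {1,3,4,5,7,8,9}; box has {5,7,9} → only 6 remains.
r2c6 = 8: row 2 has {2,3,4,9}; col 6 has {1,3,7}; box has {5,6,7,9} → only 8 remains.
r5c4 = 2: row 5 has {3,5,6,7}; col 4 has {1,3,4,5,6,7,8,9}; box has {1,3,6,7} → only 2 remains.
r2c5 = 1: row 2 has {2,3,4,8,9}; col 5 has {2,6}; box has {5,6,7,8,9} → only 1 remains.
r4c6 = 5: row 4 has {1,3,4,6,9}; col 6 has {1,3,7,8}; box has {1,2,3,6,7} → only 5 remains.
r5c3 = 8: row 5 has {2,3,5,6,7}; col 3 has {1,6,9}; box has {1,3,4,5,6} → only 8 remains.
r9c6 = 9: row 9 has {1,6}; col 6 has {1,3,5,7,8}; box has {1,2,3,4,8} → only 9 remains.
r4c2 = 7: row 4 has {1,3,4,5,6,9}; col 2 has {2,3,5}; box has {1,3,4,5,6,8} → only 7 remains.
r4c5 = 8: row 4 has {1,3,4,5,6,7,9}; col 5 has {1,2,6}; box has {1,2,3,5,6,7} → only 8 remains.
r4c7 = 2: row 4 has {1,3,4,5,6,7,8,9}; col 7 has {9}; box has {3,6,7,9} → only 2 remains.
r5c1 = 9: row 5 has {2,3,5,6,7,8}; col 1 has {3,4,6}; box has {1,3,4,5,6,7,8} → only 9 remains.
r5c6 = 4: row 5 has {2,3,5,6,7,8,9}; col 6 has {1,3,5,7,8,9}; box has {1,2,3,5,6,7,8} → only 4 remains.
r5c7 = 1: row 5 has {2,3,4,5,6,7,8,9}; col 7 has {2,9}; box has {2,3,6,7,9} → only 1 remains.
r6c1 = 2: row 6 has {1,3,6,7}; col 1 has {3,4,6,9}; box has {1,3,4,5,6,7,8,9} → only 2 remains.
r6c5 = 9: row 6 has {1,2,3,6,7}; col 5 has {1,2,6,8}; box has {1,2,3,4,5,6,7,8} → only 9 remains.
r7c2 = 8: row 7 has {1,3,4,6,9}; col 2 has {2,3,5,7}; box has {6} → only 8 remains.
r7c9 = 5: row 7 has {1,3,4,6,8,9}; col 9 has {2,4,6,7,9}; box has {1,6,9} → only 5 remains.
r8c6 = 6: row 8 has {2,8}; col 6 has {1,3,4,5,7,8,9}; box has {1,2,3,4,8,9} → only 6 remains.
r8c9 = 3: row 8 has {2,6,8}; col 9 has {2,4,5,6,7,9}; box has {1,5,6,9} → only 3 remains.
r9c2 = 4: row 9 has {1,6,9}; col 2 has {2,3,5,7,8}; box has {6,8} → only 4 remains.
r1c2 = 1: row 1 has {2,6,7,9}; col 2 has {2,3,4,5,7,8}; box has {2,3,9} → only 1 remains.
r3c2 = 6: row 3 has {5}; col 2 has {1,2,3,4,5,7,8}; box has {1,2,3,9} → only 6 remains.
r3c6 = 2: row 3 has {5,6}; col 6 has {1,3,4,5,6,7,8,9}; box has {1,5,6,7,8,9} → only 2 remains.
r6c9 = 8: row 6 has {1,2,3,6,7,9}; col 9 has {2,3,4,5,6,7,9}; box has {1,2,3,6,7,9} → only 8 remains.
r7c5 = 7: row 7 has {1,3,4,5,6,8,9}; col 5 has {1,2,6,8,9}; box has {1,2,3,4,6,8,9} → only 7 remains.
r8c2 = 9: row 8 has {2,3,6,8}; col 2 has {1,2,3,4,5,6,7,8}; box has {4,6,8} → only 9 remains.
r9c5 = 5: row 9 has {1,4,6,9}; col 5 has {1,2,6,7,8,9}; box has {1,2,3,4,6,7,8,9} → only 5 remains.
r3c9 = 1: row 3 has {2,5,6}; col 9 has {2,3,4,5,6,7,8,9}; box has {2,4} → only 1 remains.

1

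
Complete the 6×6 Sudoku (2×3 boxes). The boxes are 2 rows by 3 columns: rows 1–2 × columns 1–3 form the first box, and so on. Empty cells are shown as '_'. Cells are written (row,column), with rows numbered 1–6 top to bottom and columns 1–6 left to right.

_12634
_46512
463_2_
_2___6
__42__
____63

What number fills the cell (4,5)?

4

(1,1) = 5 (sole candidate).
(2,1) = 3 (sole candidate).
(3,4) = 1 (sole candidate).
(3,6) = 5 (sole candidate).
(4,1) = 1 (sole candidate).
(4,3) = 5 (sole candidate).
(4,5) = 4: row 4 has {1,2,5,6}; col 5 has {1,2,3,6}; box has {1,2,5,6} → only 4 remains.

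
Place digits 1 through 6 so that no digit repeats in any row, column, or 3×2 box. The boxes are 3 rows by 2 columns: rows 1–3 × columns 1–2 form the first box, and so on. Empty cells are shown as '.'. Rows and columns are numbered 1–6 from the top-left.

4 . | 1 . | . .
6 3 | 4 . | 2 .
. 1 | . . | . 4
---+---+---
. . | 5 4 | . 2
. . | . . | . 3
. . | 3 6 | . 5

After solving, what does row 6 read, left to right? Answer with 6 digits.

123645

R1C6 = 6 (sole candidate).
R2C4 = 5 (sole candidate).
R2C6 = 1 (sole candidate).
R4C2 = 6 (sole candidate).
R4C5 = 1 (sole candidate).
R5C3 = 2 (sole candidate).
R5C4 = 1 (sole candidate).
R6C5 = 4: row 6 has {3,5,6}; col 5 has {1,2}; box has {1,2,3,5} → only 4 remains.
R3C3 = 6 (sole candidate).
R4C1 = 3 (sole candidate).
R5C1 = 5 (sole candidate).
R5C2 = 4 (sole candidate).
R5C5 = 6 (sole candidate).
R6C2 = 2: row 6 has {3,4,5,6}; col 2 has {1,3,4,6}; box has {3,4,5,6} → only 2 remains.
R1C2 = 5 (sole candidate).
R1C5 = 3 (sole candidate).
R3C1 = 2 (sole candidate).
R3C4 = 3 (sole candidate).
R3C5 = 5 (sole candidate).
R6C1 = 1: row 6 has {2,3,4,5,6}; col 1 has {2,3,4,5,6}; box has {2,3,4,5,6} → only 1 remains.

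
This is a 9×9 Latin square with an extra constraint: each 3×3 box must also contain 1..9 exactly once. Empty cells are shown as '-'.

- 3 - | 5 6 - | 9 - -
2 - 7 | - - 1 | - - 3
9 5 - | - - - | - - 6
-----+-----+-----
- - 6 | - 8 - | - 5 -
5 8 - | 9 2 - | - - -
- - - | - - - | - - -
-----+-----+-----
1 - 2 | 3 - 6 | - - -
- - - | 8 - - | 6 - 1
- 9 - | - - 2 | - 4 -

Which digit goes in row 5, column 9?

row 2, column 4 = 4: row 2 has {1,2,3,7}; col 4 has {3,5,8,9}; box has {1,5,6} → only 4 remains.
row 2, column 5 = 9: row 2 has {1,2,3,4,7}; col 5 has {2,6,8}; box has {1,4,5,6} → only 9 remains.
row 2, column 8 = 8: row 2 has {1,2,3,4,7,9}; col 8 has {4,5}; box has {3,6,9} → only 8 remains.
row 2, column 2 = 6: row 2 has {1,2,3,4,7,8,9}; col 2 has {3,5,8,9}; box has {2,3,5,7,9} → only 6 remains.
row 2, column 7 = 5: row 2 has {1,2,3,4,6,7,8,9}; col 7 has {6,9}; box has {3,6,8,9} → only 5 remains.
row 4, column 9 = 9: in row 4, 9 can only go here (every other open cell in that row sees a 9).
row 5, column 8 = 6: in row 5, 6 can only go here (every other open cell in that row sees a 6).
row 6, column 4 = 6: in row 6, 6 can only go here (every other open cell in that row sees a 6).
row 6, column 3 = 9: in row 6, 9 can only go here (every other open cell in that row sees a 9).
row 7, column 8 = 9: in row 7, 9 can only go here (every other open cell in that row sees a 9).
row 8, column 8 = 2: in row 8, 2 can only go here (every other open cell in that row sees a 2).
row 8, column 6 = 9: in row 8, 9 can only go here (every other open cell in that row sees a 9).
row 1, column 9 = 2: in row 1, 2 can only go here (every other open cell in that row sees a 2).
row 3, column 4 = 2: in row 3, 2 can only go here (every other open cell in that row sees a 2).
row 9, column 1 = 6: in row 9, 6 can only go here (every other open cell in that row sees a 6).
row 1, column 1 = 8: in column 1, 8 can only go here (every other open cell in that column sees an 8).
row 1, column 6 = 7: row 1 has {2,3,5,6,8,9}; col 6 has {1,2,6,9}; box has {1,2,4,5,6,9} → only 7 remains.
row 1, column 8 = 1: row 1 has {2,3,5,6,7,8,9}; col 8 has {2,4,5,6,8,9}; box has {2,3,5,6,8,9} → only 1 remains.
row 3, column 5 = 3: row 3 has {2,5,6,9}; col 5 has {2,6,8,9}; box has {1,2,4,5,6,7,9} → only 3 remains.
row 3, column 6 = 8: row 3 has {2,3,5,6,9}; col 6 has {1,2,6,7,9}; box has {1,2,3,4,5,6,7,9} → only 8 remains.
row 3, column 8 = 7: row 3 has {2,3,5,6,8,9}; col 8 has {1,2,4,5,6,8,9}; box has {1,2,3,5,6,8,9} → only 7 remains.
row 6, column 8 = 3: row 6 has {6,9}; col 8 has {1,2,4,5,6,7,8,9}; box has {5,6,9} → only 3 remains.
row 1, column 3 = 4: row 1 has {1,2,3,5,6,7,8,9}; col 3 has {2,6,7,9}; box has {2,3,5,6,7,8,9} → only 4 remains.
row 3, column 3 = 1: row 3 has {2,3,5,6,7,8,9}; col 3 has {2,4,6,7,9}; box has {2,3,4,5,6,7,8,9} → only 1 remains.
row 3, column 7 = 4: row 3 has {1,2,3,5,6,7,8,9}; col 7 has {5,6,9}; box has {1,2,3,5,6,7,8,9} → only 4 remains.
row 5, column 3 = 3: row 5 has {2,5,6,8,9}; col 3 has {1,2,4,6,7,9}; box has {5,6,8,9} → only 3 remains.
row 5, column 6 = 4: row 5 has {2,3,5,6,8,9}; col 6 has {1,2,6,7,8,9}; box has {2,6,8,9} → only 4 remains.
row 5, column 9 = 7: row 5 has {2,3,4,5,6,8,9}; col 9 has {1,2,3,6,9}; box has {3,5,6,9} → only 7 remains.

7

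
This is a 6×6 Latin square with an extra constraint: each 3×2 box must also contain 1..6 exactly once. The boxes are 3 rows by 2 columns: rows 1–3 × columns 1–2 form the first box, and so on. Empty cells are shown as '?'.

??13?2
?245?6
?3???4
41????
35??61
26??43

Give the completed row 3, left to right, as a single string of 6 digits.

r1c2 = 4: row 1 has {1,2,3}; col 2 has {1,2,3,5,6}; box has {2,3} → only 4 remains.
r1c5 = 5: row 1 has {1,2,3,4}; col 5 has {4,6}; box has {2,4,6} → only 5 remains.
r2c1 = 1: row 2 has {2,4,5,6}; col 1 has {2,3,4}; box has {2,3,4} → only 1 remains.
r2c5 = 3: row 2 has {1,2,4,5,6}; col 5 has {4,5,6}; box has {2,4,5,6} → only 3 remains.
r3c5 = 1: row 3 has {3,4}; col 5 has {3,4,5,6}; box has {2,3,4,5,6} → only 1 remains.
r4c5 = 2: row 4 has {1,4}; col 5 has {1,3,4,5,6}; box has {1,3,4,6} → only 2 remains.
r4c6 = 5: row 4 has {1,2,4}; col 6 has {1,2,3,4,6}; box has {1,2,3,4,6} → only 5 remains.
r5c3 = 2: row 5 has {1,3,5,6}; col 3 has {1,4}; box has {} → only 2 remains.
r5c4 = 4: row 5 has {1,2,3,5,6}; col 4 has {3,5}; box has {2} → only 4 remains.
r6c3 = 5: row 6 has {2,3,4,6}; col 3 has {1,2,4}; box has {2,4} → only 5 remains.
r6c4 = 1: row 6 has {2,3,4,5,6}; col 4 has {3,4,5}; box has {2,4,5} → only 1 remains.
r1c1 = 6: row 1 has {1,2,3,4,5}; col 1 has {1,2,3,4}; box has {1,2,3,4} → only 6 remains.
r3c1 = 5: row 3 has {1,3,4}; col 1 has {1,2,3,4,6}; box has {1,2,3,4,6} → only 5 remains.
r3c3 = 6: row 3 has {1,3,4,5}; col 3 has {1,2,4,5}; box has {1,3,4,5} → only 6 remains.
r3c4 = 2: row 3 has {1,3,4,5,6}; col 4 has {1,3,4,5}; box has {1,3,4,5,6} → only 2 remains.

536214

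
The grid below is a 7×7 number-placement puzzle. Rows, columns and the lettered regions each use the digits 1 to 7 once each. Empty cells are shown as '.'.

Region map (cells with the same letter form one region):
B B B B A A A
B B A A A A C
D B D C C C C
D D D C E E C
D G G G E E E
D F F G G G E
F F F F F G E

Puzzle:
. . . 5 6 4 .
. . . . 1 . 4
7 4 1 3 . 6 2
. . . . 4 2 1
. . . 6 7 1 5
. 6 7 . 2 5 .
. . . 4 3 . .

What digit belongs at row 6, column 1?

row 3, column 5 = 5: row 3 has {1,2,3,4,6,7}; col 5 has {1,2,3,4,6,7}; region has {1,2,3,4,6} → only 5 remains.
row 4, column 4 = 7: row 4 has {1,2,4}; col 4 has {3,4,5,6}; region has {1,2,3,4,5,6} → only 7 remains.
row 5, column 2 = 3: row 5 has {1,5,6,7}; col 2 has {4,6}; region has {2,5,6} → only 3 remains.
row 5, column 3 = 4: row 5 has {1,3,5,6,7}; col 3 has {1,7}; region has {2,3,5,6} → only 4 remains.
row 6, column 4 = 1: row 6 has {2,5,6,7}; col 4 has {3,4,5,6,7}; region has {2,3,4,5,6} → only 1 remains.
row 6, column 7 = 3: row 6 has {1,2,5,6,7}; col 7 has {1,2,4,5}; region has {1,2,4,5,7} → only 3 remains.
row 7, column 6 = 7: row 7 has {3,4}; col 6 has {1,2,4,5,6}; region has {1,2,3,4,5,6} → only 7 remains.
row 7, column 7 = 6: row 7 has {3,4,7}; col 7 has {1,2,3,4,5}; region has {1,2,3,4,5,7} → only 6 remains.
row 1, column 7 = 7: row 1 has {4,5,6}; col 7 has {1,2,3,4,5,6}; region has {1,4,6} → only 7 remains.
row 2, column 4 = 2: row 2 has {1,4}; col 4 has {1,3,4,5,6,7}; region has {1,4,6,7} → only 2 remains.
row 2, column 6 = 3: row 2 has {1,2,4}; col 6 has {1,2,4,5,6,7}; region has {1,2,4,6,7} → only 3 remains.
row 4, column 2 = 5: row 4 has {1,2,4,7}; col 2 has {3,4,6}; region has {1,7} → only 5 remains.
row 5, column 1 = 2: row 5 has {1,3,4,5,6,7}; col 1 has {7}; region has {1,5,7} → only 2 remains.
row 6, column 1 = 4: row 6 has {1,2,3,5,6,7}; col 1 has {2,7}; region has {1,2,5,7} → only 4 remains.

4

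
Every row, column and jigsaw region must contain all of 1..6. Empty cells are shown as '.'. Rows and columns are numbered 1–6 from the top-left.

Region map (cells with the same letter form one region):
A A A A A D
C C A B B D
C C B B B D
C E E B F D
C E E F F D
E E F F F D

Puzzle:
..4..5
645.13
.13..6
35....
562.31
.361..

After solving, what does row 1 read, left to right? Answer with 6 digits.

124365

row 1, column 2 = 2: row 1 has {4,5}; col 2 has {1,3,4,5,6}; region has {4,5} → only 2 remains.
row 1, column 5 = 6: row 1 has {2,4,5}; col 5 has {1,3}; region has {2,4,5} → only 6 remains.
row 2, column 4 = 2 (sole candidate).
row 3, column 1 = 2 (sole candidate).
row 4, column 3 = 1 (sole candidate).
row 5, column 4 = 4 (sole candidate).
row 6, column 1 = 4 (sole candidate).
row 6, column 6 = 2 (sole candidate).
row 1, column 1 = 1: row 1 has {2,4,5,6}; col 1 has {2,3,4,5,6}; region has {2,4,5,6} → only 1 remains.
row 1, column 4 = 3: row 1 has {1,2,4,5,6}; col 4 has {1,2,4}; region has {1,2,4,5,6} → only 3 remains.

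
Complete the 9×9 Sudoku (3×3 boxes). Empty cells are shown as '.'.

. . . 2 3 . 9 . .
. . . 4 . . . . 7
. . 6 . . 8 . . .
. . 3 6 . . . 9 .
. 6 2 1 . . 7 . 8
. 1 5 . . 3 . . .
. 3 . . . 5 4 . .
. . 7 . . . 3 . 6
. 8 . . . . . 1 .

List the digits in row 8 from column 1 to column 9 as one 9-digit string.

r5c8 = 3: in row 5, 3 can only go here (every other open cell in that row sees a 3).
r2c1 = 3: in row 2, 3 can only go here (every other open cell in that row sees a 3).
r3c9 = 3: in row 3, 3 can only go here (every other open cell in that row sees a 3).
r5c5 = 5: in row 5, 5 can only go here (every other open cell in that row sees a 5).
r9c4 = 3: in row 9, 3 can only go here (every other open cell in that row sees a 3).
r3c4 = 5: in column 4, 5 can only go here (every other open cell in that column sees a 5).
r2c7 = 8: in column 7, 8 can only go here (every other open cell in that column sees an 8).
r1c3 = 8: in column 3, 8 can only go here (every other open cell in that column sees an 8).
r9c3 = 4: in column 3, 4 can only go here (every other open cell in that column sees a 4).
r6c7 = 6: in column 7, 6 can only go here (every other open cell in that column sees a 6).
r7c8 = 7: in column 8, 7 can only go here (every other open cell in that column sees a 7).
r6c4 = 7: in column 4, 7 can only go here (every other open cell in that column sees a 7).
r8c8 = 8: in column 8, 8 can only go here (every other open cell in that column sees an 8).
r8c4 = 9: row 8 has {3,6,7,8}; col 4 has {1,2,3,4,5,6,7}; box has {3,5} → only 9 remains.
r7c4 = 8: row 7 has {3,4,5,7}; col 4 has {1,2,3,4,5,6,7,9}; box has {3,5,9} → only 8 remains.
Singles propagation stalls; r8c2 is still open with candidates {2,5}.
  Try r8c2 = 2: this forces r2c8=2, r3c7=1, r3c8=4; then r6c8 has no candidate left — contradiction.
So r8c2 = 5.
r2c8 = 5 (hidden single in row 2).
r1c1 = 5 (hidden single in row 1).
r2c2 = 2 (hidden single in row 2).
r3c2 = 9 (hidden single in column 2).
r2c3 = 1 (sole candidate).
r7c3 = 9 (sole candidate).
r7c9 = 2 (sole candidate).
r9c7 = 5 (sole candidate).
r9c9 = 9 (sole candidate).
r6c9 = 4 (sole candidate).
r1c9 = 1 (sole candidate).
r3c7 = 2 (sole candidate).
r3c8 = 4 (sole candidate).
r4c7 = 1 (sole candidate).
r4c9 = 5 (sole candidate).
r6c8 = 2 (sole candidate).
r1c8 = 6 (sole candidate).
r3c1 = 7 (sole candidate).
r3c5 = 1 (sole candidate).
r7c5 = 6 (sole candidate).
r1c2 = 4 (sole candidate).
r1c6 = 7 (sole candidate).
r2c5 = 9 (sole candidate).
r2c6 = 6 (sole candidate).
r4c2 = 7 (sole candidate).
r6c5 = 8 (sole candidate).
r7c1 = 1 (sole candidate).
r8c1 = 2: row 8 has {3,5,6,7,8,9}; col 1 has {1,3,5,7}; box has {1,3,4,5,7,8,9} → only 2 remains.
r8c5 = 4: row 8 has {2,3,5,6,7,8,9}; col 5 has {1,3,5,6,8,9}; box has {3,5,6,8,9} → only 4 remains.
r8c6 = 1: row 8 has {2,3,4,5,6,7,8,9}; col 6 has {3,5,6,7,8}; box has {3,4,5,6,8,9} → only 1 remains.

257941386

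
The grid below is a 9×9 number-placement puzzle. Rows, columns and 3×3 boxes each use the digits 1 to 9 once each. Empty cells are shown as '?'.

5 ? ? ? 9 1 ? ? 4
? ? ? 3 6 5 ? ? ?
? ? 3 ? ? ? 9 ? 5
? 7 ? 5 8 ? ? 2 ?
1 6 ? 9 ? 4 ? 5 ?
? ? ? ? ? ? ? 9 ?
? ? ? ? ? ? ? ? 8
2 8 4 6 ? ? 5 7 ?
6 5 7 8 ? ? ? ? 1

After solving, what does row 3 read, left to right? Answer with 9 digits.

row 1, column 2 = 2: row 1 has {1,4,5,9}; col 2 has {5,6,7,8}; box has {3,5} → only 2 remains.
row 1, column 4 = 7: row 1 has {1,2,4,5,9}; col 4 has {3,5,6,8,9}; box has {1,3,5,6,9} → only 7 remains.
row 4, column 3 = 9: row 4 has {2,5,7,8}; col 3 has {3,4,7}; box has {1,6,7} → only 9 remains.
row 7, column 3 = 1: row 7 has {8}; col 3 has {3,4,7,9}; box has {2,4,5,6,7,8} → only 1 remains.
row 2, column 3 = 8: row 2 has {3,5,6}; col 3 has {1,3,4,7,9}; box has {2,3,5} → only 8 remains.
row 2, column 8 = 1: row 2 has {3,5,6,8}; col 8 has {2,5,7,9}; box has {4,5,9} → only 1 remains.
row 5, column 3 = 2: row 5 has {1,4,5,6,9}; col 3 has {1,3,4,7,8,9}; box has {1,6,7,9} → only 2 remains.
row 6, column 3 = 5: row 6 has {9}; col 3 has {1,2,3,4,7,8,9}; box has {1,2,6,7,9} → only 5 remains.
row 1, column 3 = 6: row 1 has {1,2,4,5,7,9}; col 3 has {1,2,3,4,5,7,8,9}; box has {2,3,5,8} → only 6 remains.
row 3, column 2 = 1: in row 3, 1 can only go here (every other open cell in that row sees a 1).
row 3, column 8 = 6: in row 3, 6 can only go here (every other open cell in that row sees a 6).
row 3, column 1 = 7: in row 3, 7 can only go here (every other open cell in that row sees a 7).
row 3, column 6 = 8: in row 3, 8 can only go here (every other open cell in that row sees an 8).
row 4, column 7 = 1: in row 4, 1 can only go here (every other open cell in that row sees a 1).
row 4, column 1 = 4: in row 4, 4 can only go here (every other open cell in that row sees a 4).
row 2, column 1 = 9: row 2 has {1,3,5,6,8}; col 1 has {1,2,4,5,6,7}; box has {1,2,3,5,6,7,8} → only 9 remains.
row 2, column 2 = 4: row 2 has {1,3,5,6,8,9}; col 2 has {1,2,5,6,7,8}; box has {1,2,3,5,6,7,8,9} → only 4 remains.
row 6, column 2 = 3: row 6 has {5,9}; col 2 has {1,2,4,5,6,7,8}; box has {1,2,4,5,6,7,9} → only 3 remains.
row 7, column 1 = 3: row 7 has {1,8}; col 1 has {1,2,4,5,6,7,9}; box has {1,2,4,5,6,7,8} → only 3 remains.
row 7, column 2 = 9: row 7 has {1,3,8}; col 2 has {1,2,3,4,5,6,7,8}; box has {1,2,3,4,5,6,7,8} → only 9 remains.
row 7, column 8 = 4: row 7 has {1,3,8,9}; col 8 has {1,2,5,6,7,9}; box has {1,5,7,8} → only 4 remains.
row 9, column 8 = 3: row 9 has {1,5,6,7,8}; col 8 has {1,2,4,5,6,7,9}; box has {1,4,5,7,8} → only 3 remains.
row 1, column 8 = 8: row 1 has {1,2,4,5,6,7,9}; col 8 has {1,2,3,4,5,6,7,9}; box has {1,4,5,6,9} → only 8 remains.
row 6, column 1 = 8: row 6 has {3,5,9}; col 1 has {1,2,3,4,5,6,7,9}; box has {1,2,3,4,5,6,7,9} → only 8 remains.
row 7, column 4 = 2: row 7 has {1,3,4,8,9}; col 4 has {3,5,6,7,8,9}; box has {6,8} → only 2 remains.
row 7, column 6 = 7: row 7 has {1,2,3,4,8,9}; col 6 has {1,4,5,8}; box has {2,6,8} → only 7 remains.
row 7, column 7 = 6: row 7 has {1,2,3,4,7,8,9}; col 7 has {1,5,9}; box has {1,3,4,5,7,8} → only 6 remains.
row 8, column 9 = 9: row 8 has {2,4,5,6,7,8}; col 9 has {1,4,5,8}; box has {1,3,4,5,6,7,8} → only 9 remains.
row 9, column 5 = 4: row 9 has {1,3,5,6,7,8}; col 5 has {6,8,9}; box has {2,6,7,8} → only 4 remains.
row 9, column 6 = 9: row 9 has {1,3,4,5,6,7,8}; col 6 has {1,4,5,7,8}; box has {2,4,6,7,8} → only 9 remains.
row 9, column 7 = 2: row 9 has {1,3,4,5,6,7,8,9}; col 7 has {1,5,6,9}; box has {1,3,4,5,6,7,8,9} → only 2 remains.
row 1, column 7 = 3: row 1 has {1,2,4,5,6,7,8,9}; col 7 has {1,2,5,6,9}; box has {1,4,5,6,8,9} → only 3 remains.
row 2, column 7 = 7: row 2 has {1,3,4,5,6,8,9}; col 7 has {1,2,3,5,6,9}; box has {1,3,4,5,6,8,9} → only 7 remains.
row 2, column 9 = 2: row 2 has {1,3,4,5,6,7,8,9}; col 9 has {1,4,5,8,9}; box has {1,3,4,5,6,7,8,9} → only 2 remains.
row 3, column 4 = 4: row 3 has {1,3,5,6,7,8,9}; col 4 has {2,3,5,6,7,8,9}; box has {1,3,5,6,7,8,9} → only 4 remains.
row 3, column 5 = 2: row 3 has {1,3,4,5,6,7,8,9}; col 5 has {4,6,8,9}; box has {1,3,4,5,6,7,8,9} → only 2 remains.

713428965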